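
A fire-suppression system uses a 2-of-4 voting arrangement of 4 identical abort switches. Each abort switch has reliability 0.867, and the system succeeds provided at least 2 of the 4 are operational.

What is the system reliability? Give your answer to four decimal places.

0.9915

R = Σ_{i=2}^{4} C(4,i) p^i (1−p)^{4−i} with p = 0.867
C(4,2)·0.867^2·0.133^2 = 0.079780
C(4,3)·0.867^3·0.133^1 = 0.346712
C(4,4)·0.867^4·0.133^0 = 0.565036
Sum = 0.9915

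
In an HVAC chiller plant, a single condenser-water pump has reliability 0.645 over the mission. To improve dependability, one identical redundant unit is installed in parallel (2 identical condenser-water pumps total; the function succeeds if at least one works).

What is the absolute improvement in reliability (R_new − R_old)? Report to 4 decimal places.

0.2290

R_before = 0.645
R_after = 1 − (1 − 0.645)^2 = 0.8740
ΔR = 0.8740 − 0.645 = 0.2290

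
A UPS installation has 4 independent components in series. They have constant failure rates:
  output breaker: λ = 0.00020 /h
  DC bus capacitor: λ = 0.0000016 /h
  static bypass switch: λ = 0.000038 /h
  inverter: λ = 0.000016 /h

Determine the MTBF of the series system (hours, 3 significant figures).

3910

Series of exponential components: λ_sys = Σ λ_i
λ_sys = 0.00020 + 0.0000016 + 0.000038 + 0.000016 = 2.5560e-04 /h
MTBF = 1 / λ_sys = 3910 h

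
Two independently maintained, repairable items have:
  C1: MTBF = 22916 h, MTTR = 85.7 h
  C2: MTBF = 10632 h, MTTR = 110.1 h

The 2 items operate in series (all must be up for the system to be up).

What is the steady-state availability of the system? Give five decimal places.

0.98606

A(C1) = MTBF/(MTBF+MTTR) = 22916/(22916+85.7) = 0.996274
A(C2) = MTBF/(MTBF+MTTR) = 10632/(10632+110.1) = 0.989751
Series availability: 0.996274 × 0.989751 = 0.98606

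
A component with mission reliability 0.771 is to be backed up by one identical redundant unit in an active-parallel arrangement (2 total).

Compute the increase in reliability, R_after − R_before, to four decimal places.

R_before = 0.771
R_after = 1 − (1 − 0.771)^2 = 0.9476
ΔR = 0.9476 − 0.771 = 0.1766

0.1766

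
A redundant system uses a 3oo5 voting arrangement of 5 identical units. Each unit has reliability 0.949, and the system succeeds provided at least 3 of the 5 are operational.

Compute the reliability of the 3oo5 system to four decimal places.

0.9988

R = Σ_{i=3}^{5} C(5,i) p^i (1−p)^{5−i} with p = 0.949
C(5,3)·0.949^3·0.051^2 = 0.022230
C(5,4)·0.949^4·0.051^1 = 0.206826
C(5,5)·0.949^5·0.051^0 = 0.769717
Sum = 0.9988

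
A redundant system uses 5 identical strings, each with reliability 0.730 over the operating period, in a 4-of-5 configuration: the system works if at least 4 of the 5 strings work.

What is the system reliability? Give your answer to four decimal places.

R = Σ_{i=4}^{5} C(5,i) p^i (1−p)^{5−i} with p = 0.730
C(5,4)·0.730^4·0.270^1 = 0.383376
C(5,5)·0.730^5·0.270^0 = 0.207307
Sum = 0.5907

0.5907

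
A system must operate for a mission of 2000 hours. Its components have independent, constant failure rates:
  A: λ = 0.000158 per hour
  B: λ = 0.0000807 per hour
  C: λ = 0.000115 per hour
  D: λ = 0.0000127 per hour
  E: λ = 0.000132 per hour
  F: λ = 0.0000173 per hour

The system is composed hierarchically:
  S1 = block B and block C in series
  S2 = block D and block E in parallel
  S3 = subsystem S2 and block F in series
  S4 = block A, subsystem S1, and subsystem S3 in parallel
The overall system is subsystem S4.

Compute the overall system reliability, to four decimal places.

0.9965

R(A) = exp(−0.000158 × 2000) = 0.729059
R(B) = exp(−0.0000807 × 2000) = 0.850952
R(C) = exp(−0.000115 × 2000) = 0.794534
R(D) = exp(−0.0000127 × 2000) = 0.974920
R(E) = exp(−0.000132 × 2000) = 0.767974
R(F) = exp(−0.0000173 × 2000) = 0.965992
Series (B and C): 0.850952 × 0.794534 = 0.676110
Parallel (D and E): 1 − (1 − 0.974920)(1 − 0.767974) = 0.994181
Series ([0.994181] and F): 0.994181 × 0.965992 = 0.960371
Parallel (A, [0.676110], and [0.960371]): 1 − (1 − 0.729059)(1 − 0.676110)(1 − 0.960371) = 0.9965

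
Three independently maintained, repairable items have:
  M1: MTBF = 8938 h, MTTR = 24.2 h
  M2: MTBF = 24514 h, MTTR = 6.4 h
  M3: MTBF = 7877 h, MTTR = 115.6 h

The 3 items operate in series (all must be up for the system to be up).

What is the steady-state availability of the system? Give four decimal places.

A(M1) = MTBF/(MTBF+MTTR) = 8938/(8938+24.2) = 0.997300
A(M2) = MTBF/(MTBF+MTTR) = 24514/(24514+6.4) = 0.999739
A(M3) = MTBF/(MTBF+MTTR) = 7877/(7877+115.6) = 0.985537
Series availability: 0.997300 × 0.999739 × 0.985537 = 0.9826

0.9826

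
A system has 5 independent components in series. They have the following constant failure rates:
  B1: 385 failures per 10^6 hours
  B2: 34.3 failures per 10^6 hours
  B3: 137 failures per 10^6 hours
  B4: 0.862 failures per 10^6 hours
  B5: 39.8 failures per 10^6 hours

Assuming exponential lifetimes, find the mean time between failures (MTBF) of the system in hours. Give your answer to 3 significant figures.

1680

Series of exponential components: λ_sys = Σ λ_i
λ_sys = 0.000385 + 0.0000343 + 0.000137 + 0.000000862 + 0.0000398 = 5.9696e-04 /h
MTBF = 1 / λ_sys = 1680 h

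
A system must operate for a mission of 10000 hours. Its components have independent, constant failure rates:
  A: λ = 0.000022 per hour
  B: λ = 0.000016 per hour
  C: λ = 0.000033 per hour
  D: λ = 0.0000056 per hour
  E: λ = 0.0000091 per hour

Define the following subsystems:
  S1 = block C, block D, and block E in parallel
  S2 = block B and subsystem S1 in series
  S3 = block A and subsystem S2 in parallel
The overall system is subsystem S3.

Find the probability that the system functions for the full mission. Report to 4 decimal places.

R(A) = exp(−0.000022 × 10000) = 0.802519
R(B) = exp(−0.000016 × 10000) = 0.852144
R(C) = exp(−0.000033 × 10000) = 0.718924
R(D) = exp(−0.0000056 × 10000) = 0.945539
R(E) = exp(−0.0000091 × 10000) = 0.913018
Parallel (C, D, and E): 1 − (1 − 0.718924)(1 − 0.945539)(1 − 0.913018) = 0.998669
Series (B and [0.998669]): 0.852144 × 0.998669 = 0.851010
Parallel (A and [0.851010]): 1 − (1 − 0.802519)(1 − 0.851010) = 0.9706

0.9706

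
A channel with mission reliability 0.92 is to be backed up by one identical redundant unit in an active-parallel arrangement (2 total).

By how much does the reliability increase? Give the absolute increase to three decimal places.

0.074

R_before = 0.92
R_after = 1 − (1 − 0.92)^2 = 0.994
ΔR = 0.994 − 0.92 = 0.074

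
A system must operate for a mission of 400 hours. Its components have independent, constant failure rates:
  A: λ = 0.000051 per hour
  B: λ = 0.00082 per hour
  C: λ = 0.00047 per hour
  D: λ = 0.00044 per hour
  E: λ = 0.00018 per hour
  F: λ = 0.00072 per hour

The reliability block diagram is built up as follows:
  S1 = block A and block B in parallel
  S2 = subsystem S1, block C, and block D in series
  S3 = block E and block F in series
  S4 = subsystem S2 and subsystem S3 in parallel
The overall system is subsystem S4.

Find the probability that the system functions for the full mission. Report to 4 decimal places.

R(A) = exp(−0.000051 × 400) = 0.979807
R(B) = exp(−0.00082 × 400) = 0.720363
R(C) = exp(−0.00047 × 400) = 0.828615
R(D) = exp(−0.00044 × 400) = 0.838618
R(E) = exp(−0.00018 × 400) = 0.930531
R(F) = exp(−0.00072 × 400) = 0.749762
Parallel (A and B): 1 − (1 − 0.979807)(1 − 0.720363) = 0.994353
Series ([0.994353], C, and D): 0.994353 × 0.828615 × 0.838618 = 0.690967
Series (E and F): 0.930531 × 0.749762 = 0.697677
Parallel ([0.690967] and [0.697677]): 1 − (1 − 0.690967)(1 − 0.697677) = 0.9066

0.9066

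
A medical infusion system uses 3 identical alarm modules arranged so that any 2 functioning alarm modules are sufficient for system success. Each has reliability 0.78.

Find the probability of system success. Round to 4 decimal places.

0.8761

R = Σ_{i=2}^{3} C(3,i) p^i (1−p)^{3−i} with p = 0.78
C(3,2)·0.78^2·0.22^1 = 0.401544
C(3,3)·0.78^3·0.22^0 = 0.474552
Sum = 0.8761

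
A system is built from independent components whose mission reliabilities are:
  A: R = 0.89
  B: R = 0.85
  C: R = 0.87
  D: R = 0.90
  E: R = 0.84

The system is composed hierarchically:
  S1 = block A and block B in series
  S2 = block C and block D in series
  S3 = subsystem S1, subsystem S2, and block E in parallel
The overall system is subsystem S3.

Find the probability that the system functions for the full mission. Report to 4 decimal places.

Series (A and B): 0.890000 × 0.850000 = 0.756500
Series (C and D): 0.870000 × 0.900000 = 0.783000
Parallel ([0.756500], [0.783000], and E): 1 − (1 − 0.756500)(1 − 0.783000)(1 − 0.840000) = 0.9915

0.9915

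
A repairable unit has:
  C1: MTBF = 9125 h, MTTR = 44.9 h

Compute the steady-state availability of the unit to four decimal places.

0.9951

A(C1) = MTBF/(MTBF+MTTR) = 9125/(9125+44.9) = 0.9951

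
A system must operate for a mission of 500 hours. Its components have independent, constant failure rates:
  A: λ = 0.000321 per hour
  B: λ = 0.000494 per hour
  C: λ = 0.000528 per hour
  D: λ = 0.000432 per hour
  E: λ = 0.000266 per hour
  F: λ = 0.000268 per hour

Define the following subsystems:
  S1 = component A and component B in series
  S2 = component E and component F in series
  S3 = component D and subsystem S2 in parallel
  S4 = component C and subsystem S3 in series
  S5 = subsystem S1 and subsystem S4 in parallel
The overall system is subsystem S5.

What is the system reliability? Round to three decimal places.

0.911

R(A) = exp(−0.000321 × 500) = 0.85172
R(B) = exp(−0.000494 × 500) = 0.78114
R(C) = exp(−0.000528 × 500) = 0.76797
R(D) = exp(−0.000432 × 500) = 0.80574
R(E) = exp(−0.000266 × 500) = 0.87547
R(F) = exp(−0.000268 × 500) = 0.87459
Series (A and B): 0.85172 × 0.78114 = 0.66531
Series (E and F): 0.87547 × 0.87459 = 0.76568
Parallel (D and [0.76568]): 1 − (1 − 0.80574)(1 − 0.76568) = 0.95448
Series (C and [0.95448]): 0.76797 × 0.95448 = 0.73301
Parallel ([0.66531] and [0.73301]): 1 − (1 − 0.66531)(1 − 0.73301) = 0.911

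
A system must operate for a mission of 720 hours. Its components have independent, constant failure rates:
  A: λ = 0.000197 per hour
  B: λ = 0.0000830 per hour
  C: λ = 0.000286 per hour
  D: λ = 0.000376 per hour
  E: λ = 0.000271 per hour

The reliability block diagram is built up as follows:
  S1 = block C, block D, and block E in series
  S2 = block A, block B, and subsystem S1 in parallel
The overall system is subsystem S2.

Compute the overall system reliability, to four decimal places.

0.9962

R(A) = exp(−0.000197 × 720) = 0.867760
R(B) = exp(−0.0000830 × 720) = 0.941991
R(C) = exp(−0.000286 × 720) = 0.813898
R(D) = exp(−0.000376 × 720) = 0.762830
R(E) = exp(−0.000271 × 720) = 0.822736
Series (C, D, and E): 0.813898 × 0.762830 × 0.822736 = 0.510809
Parallel (A, B, and [0.510809]): 1 − (1 − 0.867760)(1 − 0.941991)(1 − 0.510809) = 0.9962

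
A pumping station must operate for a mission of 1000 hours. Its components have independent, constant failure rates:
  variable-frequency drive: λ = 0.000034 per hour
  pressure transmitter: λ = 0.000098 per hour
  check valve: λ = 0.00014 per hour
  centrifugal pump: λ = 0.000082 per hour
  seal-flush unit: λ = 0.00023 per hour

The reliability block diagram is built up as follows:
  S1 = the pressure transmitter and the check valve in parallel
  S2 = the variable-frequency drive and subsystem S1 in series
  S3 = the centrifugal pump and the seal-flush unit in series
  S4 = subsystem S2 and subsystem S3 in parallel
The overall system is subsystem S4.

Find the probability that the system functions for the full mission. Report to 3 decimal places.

R(variable-frequency drive) = exp(−0.000034 × 1000) = 0.96657
R(pressure transmitter) = exp(−0.000098 × 1000) = 0.90665
R(check valve) = exp(−0.00014 × 1000) = 0.86936
R(centrifugal pump) = exp(−0.000082 × 1000) = 0.92127
R(seal-flush unit) = exp(−0.00023 × 1000) = 0.79453
Parallel (pressure transmitter and check valve): 1 − (1 − 0.90665)(1 − 0.86936) = 0.98780
Series (variable-frequency drive and [0.98780]): 0.96657 × 0.98780 = 0.95478
Series (centrifugal pump and seal-flush unit): 0.92127 × 0.79453 = 0.73198
Parallel ([0.95478] and [0.73198]): 1 − (1 − 0.95478)(1 − 0.73198) = 0.988

0.988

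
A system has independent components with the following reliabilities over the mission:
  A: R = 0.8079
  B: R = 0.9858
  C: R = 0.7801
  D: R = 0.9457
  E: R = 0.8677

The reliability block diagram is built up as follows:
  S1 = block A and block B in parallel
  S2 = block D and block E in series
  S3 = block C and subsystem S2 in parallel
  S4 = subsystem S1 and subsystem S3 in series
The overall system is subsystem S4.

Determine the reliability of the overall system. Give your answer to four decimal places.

0.9579

Parallel (A and B): 1 − (1 − 0.807900)(1 − 0.985800) = 0.997272
Series (D and E): 0.945700 × 0.867700 = 0.820584
Parallel (C and [0.820584]): 1 − (1 − 0.780100)(1 − 0.820584) = 0.960546
Series ([0.997272] and [0.960546]): 0.997272 × 0.960546 = 0.9579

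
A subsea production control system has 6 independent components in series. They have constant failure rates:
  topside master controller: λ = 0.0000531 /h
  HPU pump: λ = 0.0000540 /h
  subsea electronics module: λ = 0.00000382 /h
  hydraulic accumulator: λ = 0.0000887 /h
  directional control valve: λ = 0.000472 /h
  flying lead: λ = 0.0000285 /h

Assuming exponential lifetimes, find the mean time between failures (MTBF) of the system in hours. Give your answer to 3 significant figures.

1430

Series of exponential components: λ_sys = Σ λ_i
λ_sys = 0.0000531 + 0.0000540 + 0.00000382 + 0.0000887 + 0.000472 + 0.0000285 = 7.0012e-04 /h
MTBF = 1 / λ_sys = 1430 h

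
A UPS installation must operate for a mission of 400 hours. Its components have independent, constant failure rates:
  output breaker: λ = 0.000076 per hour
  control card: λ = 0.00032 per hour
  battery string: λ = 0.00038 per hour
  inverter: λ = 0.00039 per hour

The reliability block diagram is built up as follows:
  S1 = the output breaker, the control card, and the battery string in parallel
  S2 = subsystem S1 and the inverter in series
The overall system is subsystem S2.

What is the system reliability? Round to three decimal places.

R(output breaker) = exp(−0.000076 × 400) = 0.97006
R(control card) = exp(−0.00032 × 400) = 0.87985
R(battery string) = exp(−0.00038 × 400) = 0.85899
R(inverter) = exp(−0.00039 × 400) = 0.85556
Parallel (output breaker, control card, and battery string): 1 − (1 − 0.97006)(1 − 0.87985)(1 − 0.85899) = 0.99949
Series ([0.99949] and inverter): 0.99949 × 0.85556 = 0.855

0.855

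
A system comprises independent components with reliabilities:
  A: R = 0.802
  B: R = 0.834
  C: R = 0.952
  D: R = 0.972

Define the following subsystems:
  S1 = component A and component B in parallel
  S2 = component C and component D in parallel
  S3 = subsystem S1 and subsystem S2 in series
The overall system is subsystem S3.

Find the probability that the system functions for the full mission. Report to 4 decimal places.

0.9658

Parallel (A and B): 1 − (1 − 0.802000)(1 − 0.834000) = 0.967132
Parallel (C and D): 1 − (1 − 0.952000)(1 − 0.972000) = 0.998656
Series ([0.967132] and [0.998656]): 0.967132 × 0.998656 = 0.9658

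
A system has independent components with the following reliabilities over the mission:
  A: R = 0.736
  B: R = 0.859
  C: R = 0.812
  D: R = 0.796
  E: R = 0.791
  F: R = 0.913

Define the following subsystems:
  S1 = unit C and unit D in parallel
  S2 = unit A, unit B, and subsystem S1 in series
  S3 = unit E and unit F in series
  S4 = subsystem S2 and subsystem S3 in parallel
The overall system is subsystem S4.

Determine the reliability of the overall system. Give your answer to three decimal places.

Parallel (C and D): 1 − (1 − 0.81200)(1 − 0.79600) = 0.96165
Series (A, B, and [0.96165]): 0.73600 × 0.85900 × 0.96165 = 0.60798
Series (E and F): 0.79100 × 0.91300 = 0.72218
Parallel ([0.60798] and [0.72218]): 1 − (1 − 0.60798)(1 − 0.72218) = 0.891

0.891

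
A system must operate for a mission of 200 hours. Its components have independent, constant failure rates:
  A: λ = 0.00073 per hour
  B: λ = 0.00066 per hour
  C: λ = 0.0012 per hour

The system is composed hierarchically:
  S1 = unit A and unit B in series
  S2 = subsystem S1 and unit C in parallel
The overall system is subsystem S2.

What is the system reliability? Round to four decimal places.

0.9482

R(A) = exp(−0.00073 × 200) = 0.864158
R(B) = exp(−0.00066 × 200) = 0.876341
R(C) = exp(−0.0012 × 200) = 0.786628
Series (A and B): 0.864158 × 0.876341 = 0.757297
Parallel ([0.757297] and C): 1 − (1 − 0.757297)(1 − 0.786628) = 0.9482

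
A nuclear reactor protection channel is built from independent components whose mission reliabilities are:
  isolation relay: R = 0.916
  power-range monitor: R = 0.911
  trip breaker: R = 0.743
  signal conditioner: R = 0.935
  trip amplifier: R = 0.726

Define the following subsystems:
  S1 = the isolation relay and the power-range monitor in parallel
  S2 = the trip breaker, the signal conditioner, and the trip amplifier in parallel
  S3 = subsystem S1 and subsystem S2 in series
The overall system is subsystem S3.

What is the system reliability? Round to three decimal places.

0.988

Parallel (isolation relay and power-range monitor): 1 − (1 − 0.91600)(1 − 0.91100) = 0.99252
Parallel (trip breaker, signal conditioner, and trip amplifier): 1 − (1 − 0.74300)(1 − 0.93500)(1 − 0.72600) = 0.99542
Series ([0.99252] and [0.99542]): 0.99252 × 0.99542 = 0.988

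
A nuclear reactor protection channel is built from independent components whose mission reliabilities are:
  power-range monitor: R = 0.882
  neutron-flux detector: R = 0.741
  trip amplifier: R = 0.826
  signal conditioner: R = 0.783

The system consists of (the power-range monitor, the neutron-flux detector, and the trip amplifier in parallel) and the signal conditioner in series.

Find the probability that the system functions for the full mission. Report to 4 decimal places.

Parallel (power-range monitor, neutron-flux detector, and trip amplifier): 1 − (1 − 0.882000)(1 − 0.741000)(1 − 0.826000) = 0.994682
Series ([0.994682] and signal conditioner): 0.994682 × 0.783000 = 0.7788

0.7788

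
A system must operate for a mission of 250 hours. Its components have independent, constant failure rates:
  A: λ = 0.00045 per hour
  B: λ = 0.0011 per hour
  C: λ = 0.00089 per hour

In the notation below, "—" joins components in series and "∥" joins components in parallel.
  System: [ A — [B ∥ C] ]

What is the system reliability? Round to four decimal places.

R(A) = exp(−0.00045 × 250) = 0.893597
R(B) = exp(−0.0011 × 250) = 0.759572
R(C) = exp(−0.00089 × 250) = 0.800515
Parallel (B and C): 1 − (1 − 0.759572)(1 − 0.800515) = 0.952038
Series (A and [0.952038]): 0.893597 × 0.952038 = 0.8507

0.8507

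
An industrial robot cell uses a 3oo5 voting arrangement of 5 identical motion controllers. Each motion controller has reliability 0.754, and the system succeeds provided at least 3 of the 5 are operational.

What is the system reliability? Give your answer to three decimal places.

R = Σ_{i=3}^{5} C(5,i) p^i (1−p)^{5−i} with p = 0.754
C(5,3)·0.754^3·0.246^2 = 0.25941
C(5,4)·0.754^4·0.246^1 = 0.39755
C(5,5)·0.754^5·0.246^0 = 0.24370
Sum = 0.901

0.901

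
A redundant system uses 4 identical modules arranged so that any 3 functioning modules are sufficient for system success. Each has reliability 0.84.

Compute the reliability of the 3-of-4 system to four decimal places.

0.8772

R = Σ_{i=3}^{4} C(4,i) p^i (1−p)^{4−i} with p = 0.84
C(4,3)·0.84^3·0.16^1 = 0.379331
C(4,4)·0.84^4·0.16^0 = 0.497871
Sum = 0.8772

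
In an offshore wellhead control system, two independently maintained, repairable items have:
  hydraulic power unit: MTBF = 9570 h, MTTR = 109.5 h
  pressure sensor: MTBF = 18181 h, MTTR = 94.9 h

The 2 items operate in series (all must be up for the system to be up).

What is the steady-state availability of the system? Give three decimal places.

A(hydraulic power unit) = MTBF/(MTBF+MTTR) = 9570/(9570+109.5) = 0.988687
A(pressure sensor) = MTBF/(MTBF+MTTR) = 18181/(18181+94.9) = 0.994807
Series availability: 0.988687 × 0.994807 = 0.984

0.984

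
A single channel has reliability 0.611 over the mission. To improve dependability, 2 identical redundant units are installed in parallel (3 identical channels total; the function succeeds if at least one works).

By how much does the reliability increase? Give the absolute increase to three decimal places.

R_before = 0.611
R_after = 1 − (1 − 0.611)^3 = 0.941
ΔR = 0.941 − 0.611 = 0.330

0.330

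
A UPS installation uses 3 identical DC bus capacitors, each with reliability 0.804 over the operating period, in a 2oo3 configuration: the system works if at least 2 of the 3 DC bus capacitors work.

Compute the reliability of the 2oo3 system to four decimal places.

0.8998

R = Σ_{i=2}^{3} C(3,i) p^i (1−p)^{3−i} with p = 0.804
C(3,2)·0.804^2·0.196^1 = 0.380093
C(3,3)·0.804^3·0.196^0 = 0.519718
Sum = 0.8998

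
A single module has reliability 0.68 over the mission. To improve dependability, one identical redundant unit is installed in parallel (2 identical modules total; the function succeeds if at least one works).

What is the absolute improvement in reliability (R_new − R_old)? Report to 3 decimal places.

R_before = 0.68
R_after = 1 − (1 − 0.68)^2 = 0.898
ΔR = 0.898 − 0.68 = 0.218

0.218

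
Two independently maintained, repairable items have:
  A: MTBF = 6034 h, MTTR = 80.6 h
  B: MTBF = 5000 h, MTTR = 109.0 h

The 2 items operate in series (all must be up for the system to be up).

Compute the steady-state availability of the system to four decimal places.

A(A) = MTBF/(MTBF+MTTR) = 6034/(6034+80.6) = 0.986818
A(B) = MTBF/(MTBF+MTTR) = 5000/(5000+109.0) = 0.978665
Series availability: 0.986818 × 0.978665 = 0.9658

0.9658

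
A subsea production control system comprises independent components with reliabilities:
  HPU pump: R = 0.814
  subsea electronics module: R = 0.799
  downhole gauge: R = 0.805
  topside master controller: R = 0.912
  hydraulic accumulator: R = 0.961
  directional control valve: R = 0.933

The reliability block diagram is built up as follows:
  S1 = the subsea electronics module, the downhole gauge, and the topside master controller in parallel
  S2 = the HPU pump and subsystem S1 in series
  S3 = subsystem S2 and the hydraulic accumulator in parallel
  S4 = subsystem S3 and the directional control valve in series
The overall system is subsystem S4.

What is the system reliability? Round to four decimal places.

0.9261

Parallel (subsea electronics module, downhole gauge, and topside master controller): 1 − (1 − 0.799000)(1 − 0.805000)(1 − 0.912000) = 0.996551
Series (HPU pump and [0.996551]): 0.814000 × 0.996551 = 0.811193
Parallel ([0.811193] and hydraulic accumulator): 1 − (1 − 0.811193)(1 − 0.961000) = 0.992637
Series ([0.992637] and directional control valve): 0.992637 × 0.933000 = 0.9261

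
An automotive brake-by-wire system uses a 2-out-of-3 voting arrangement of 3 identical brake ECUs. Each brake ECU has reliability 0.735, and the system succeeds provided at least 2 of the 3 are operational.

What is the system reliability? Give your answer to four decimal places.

0.8265

R = Σ_{i=2}^{3} C(3,i) p^i (1−p)^{3−i} with p = 0.735
C(3,2)·0.735^2·0.265^1 = 0.429479
C(3,3)·0.735^3·0.265^0 = 0.397065
Sum = 0.8265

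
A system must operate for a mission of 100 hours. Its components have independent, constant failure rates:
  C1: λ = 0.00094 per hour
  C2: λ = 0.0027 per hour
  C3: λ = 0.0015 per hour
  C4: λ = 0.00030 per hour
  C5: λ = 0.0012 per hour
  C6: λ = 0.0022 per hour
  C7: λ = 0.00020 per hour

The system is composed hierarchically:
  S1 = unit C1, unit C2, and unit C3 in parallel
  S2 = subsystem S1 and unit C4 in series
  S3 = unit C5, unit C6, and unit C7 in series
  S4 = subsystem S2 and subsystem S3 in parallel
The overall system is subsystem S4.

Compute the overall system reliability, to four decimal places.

R(C1) = exp(−0.00094 × 100) = 0.910283
R(C2) = exp(−0.0027 × 100) = 0.763379
R(C3) = exp(−0.0015 × 100) = 0.860708
R(C4) = exp(−0.00030 × 100) = 0.970446
R(C5) = exp(−0.0012 × 100) = 0.886920
R(C6) = exp(−0.0022 × 100) = 0.802519
R(C7) = exp(−0.00020 × 100) = 0.980199
Parallel (C1, C2, and C3): 1 − (1 − 0.910283)(1 − 0.763379)(1 − 0.860708) = 0.997043
Series ([0.997043] and C4): 0.997043 × 0.970446 = 0.967576
Series (C5, C6, and C7): 0.886920 × 0.802519 × 0.980199 = 0.697676
Parallel ([0.967576] and [0.697676]): 1 − (1 − 0.967576)(1 − 0.697676) = 0.9902

0.9902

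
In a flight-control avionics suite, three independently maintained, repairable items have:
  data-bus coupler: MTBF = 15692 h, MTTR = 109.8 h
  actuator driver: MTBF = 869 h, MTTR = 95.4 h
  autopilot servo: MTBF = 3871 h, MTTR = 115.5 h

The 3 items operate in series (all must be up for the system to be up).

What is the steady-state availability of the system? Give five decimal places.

A(data-bus coupler) = MTBF/(MTBF+MTTR) = 15692/(15692+109.8) = 0.993051
A(actuator driver) = MTBF/(MTBF+MTTR) = 869/(869+95.4) = 0.901078
A(autopilot servo) = MTBF/(MTBF+MTTR) = 3871/(3871+115.5) = 0.971027
Series availability: 0.993051 × 0.901078 × 0.971027 = 0.86889

0.86889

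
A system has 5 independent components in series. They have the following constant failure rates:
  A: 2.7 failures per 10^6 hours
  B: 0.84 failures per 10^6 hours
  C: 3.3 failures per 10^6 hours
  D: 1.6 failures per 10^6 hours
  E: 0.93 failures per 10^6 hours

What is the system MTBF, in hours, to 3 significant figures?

107000

Series of exponential components: λ_sys = Σ λ_i
λ_sys = 0.0000027 + 0.00000084 + 0.0000033 + 0.0000016 + 0.00000093 = 9.3700e-06 /h
MTBF = 1 / λ_sys = 107000 h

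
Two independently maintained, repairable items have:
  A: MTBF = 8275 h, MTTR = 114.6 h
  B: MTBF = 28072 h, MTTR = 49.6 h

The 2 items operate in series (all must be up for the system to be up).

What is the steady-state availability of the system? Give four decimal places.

A(A) = MTBF/(MTBF+MTTR) = 8275/(8275+114.6) = 0.986340
A(B) = MTBF/(MTBF+MTTR) = 28072/(28072+49.6) = 0.998236
Series availability: 0.986340 × 0.998236 = 0.9846

0.9846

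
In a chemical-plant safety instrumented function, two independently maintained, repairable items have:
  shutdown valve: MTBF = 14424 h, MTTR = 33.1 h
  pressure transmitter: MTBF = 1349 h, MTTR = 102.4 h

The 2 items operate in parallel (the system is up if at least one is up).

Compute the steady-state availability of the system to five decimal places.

0.99984

A(shutdown valve) = MTBF/(MTBF+MTTR) = 14424/(14424+33.1) = 0.997710
A(pressure transmitter) = MTBF/(MTBF+MTTR) = 1349/(1349+102.4) = 0.929447
Parallel availability: 1 − (1 − 0.997710)(1 − 0.929447) = 0.99984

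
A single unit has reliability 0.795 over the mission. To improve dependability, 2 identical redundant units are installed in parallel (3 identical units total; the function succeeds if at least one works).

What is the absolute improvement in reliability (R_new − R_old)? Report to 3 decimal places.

0.196

R_before = 0.795
R_after = 1 − (1 − 0.795)^3 = 0.991
ΔR = 0.991 − 0.795 = 0.196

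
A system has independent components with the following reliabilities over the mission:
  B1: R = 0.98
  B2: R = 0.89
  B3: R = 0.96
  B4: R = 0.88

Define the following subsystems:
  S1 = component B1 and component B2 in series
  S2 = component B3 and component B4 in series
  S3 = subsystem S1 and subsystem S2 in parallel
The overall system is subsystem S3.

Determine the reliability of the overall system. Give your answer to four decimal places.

0.9802

Series (B1 and B2): 0.980000 × 0.890000 = 0.872200
Series (B3 and B4): 0.960000 × 0.880000 = 0.844800
Parallel ([0.872200] and [0.844800]): 1 − (1 − 0.872200)(1 − 0.844800) = 0.9802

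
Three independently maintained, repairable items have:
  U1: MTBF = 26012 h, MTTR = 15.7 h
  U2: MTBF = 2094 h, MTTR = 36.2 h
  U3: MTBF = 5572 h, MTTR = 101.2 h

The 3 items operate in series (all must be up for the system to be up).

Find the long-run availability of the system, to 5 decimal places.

0.96489

A(U1) = MTBF/(MTBF+MTTR) = 26012/(26012+15.7) = 0.999397
A(U2) = MTBF/(MTBF+MTTR) = 2094/(2094+36.2) = 0.983006
A(U3) = MTBF/(MTBF+MTTR) = 5572/(5572+101.2) = 0.982162
Series availability: 0.999397 × 0.983006 × 0.982162 = 0.96489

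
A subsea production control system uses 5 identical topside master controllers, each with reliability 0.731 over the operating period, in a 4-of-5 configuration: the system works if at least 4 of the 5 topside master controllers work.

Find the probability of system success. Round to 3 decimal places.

R = Σ_{i=4}^{5} C(5,i) p^i (1−p)^{5−i} with p = 0.731
C(5,4)·0.731^4·0.269^1 = 0.38405
C(5,5)·0.731^5·0.269^0 = 0.20873
Sum = 0.593

0.593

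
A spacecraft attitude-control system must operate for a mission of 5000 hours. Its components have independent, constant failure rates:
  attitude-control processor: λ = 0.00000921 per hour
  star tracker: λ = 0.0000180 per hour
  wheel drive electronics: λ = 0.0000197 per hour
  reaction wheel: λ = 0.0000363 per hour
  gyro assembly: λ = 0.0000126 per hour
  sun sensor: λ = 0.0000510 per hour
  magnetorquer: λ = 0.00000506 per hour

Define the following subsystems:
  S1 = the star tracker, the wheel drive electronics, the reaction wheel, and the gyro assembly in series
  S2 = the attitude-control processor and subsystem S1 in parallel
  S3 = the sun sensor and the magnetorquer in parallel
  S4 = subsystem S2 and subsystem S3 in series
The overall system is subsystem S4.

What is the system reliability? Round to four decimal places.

0.9786

R(attitude-control processor) = exp(−0.00000921 × 5000) = 0.954994
R(star tracker) = exp(−0.0000180 × 5000) = 0.913931
R(wheel drive electronics) = exp(−0.0000197 × 5000) = 0.906196
R(reaction wheel) = exp(−0.0000363 × 5000) = 0.834018
R(gyro assembly) = exp(−0.0000126 × 5000) = 0.938943
R(sun sensor) = exp(−0.0000510 × 5000) = 0.774916
R(magnetorquer) = exp(−0.00000506 × 5000) = 0.975017
Series (star tracker, wheel drive electronics, reaction wheel, and gyro assembly): 0.913931 × 0.906196 × 0.834018 × 0.938943 = 0.648560
Parallel (attitude-control processor and [0.648560]): 1 − (1 − 0.954994)(1 − 0.648560) = 0.984183
Parallel (sun sensor and magnetorquer): 1 − (1 − 0.774916)(1 − 0.975017) = 0.994377
Series ([0.984183] and [0.994377]): 0.984183 × 0.994377 = 0.9786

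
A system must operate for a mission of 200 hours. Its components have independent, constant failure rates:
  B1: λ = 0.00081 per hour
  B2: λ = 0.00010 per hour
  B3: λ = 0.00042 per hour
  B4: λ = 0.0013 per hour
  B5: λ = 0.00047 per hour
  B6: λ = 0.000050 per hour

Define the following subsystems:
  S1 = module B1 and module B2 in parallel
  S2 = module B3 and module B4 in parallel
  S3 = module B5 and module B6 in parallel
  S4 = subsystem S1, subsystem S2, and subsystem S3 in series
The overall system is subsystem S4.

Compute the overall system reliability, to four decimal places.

R(B1) = exp(−0.00081 × 200) = 0.850441
R(B2) = exp(−0.00010 × 200) = 0.980199
R(B3) = exp(−0.00042 × 200) = 0.919431
R(B4) = exp(−0.0013 × 200) = 0.771052
R(B5) = exp(−0.00047 × 200) = 0.910283
R(B6) = exp(−0.000050 × 200) = 0.990050
Parallel (B1 and B2): 1 − (1 − 0.850441)(1 − 0.980199) = 0.997039
Parallel (B3 and B4): 1 − (1 − 0.919431)(1 − 0.771052) = 0.981554
Parallel (B5 and B6): 1 − (1 − 0.910283)(1 − 0.990050) = 0.999107
Series ([0.997039], [0.981554], and [0.999107]): 0.997039 × 0.981554 × 0.999107 = 0.9778

0.9778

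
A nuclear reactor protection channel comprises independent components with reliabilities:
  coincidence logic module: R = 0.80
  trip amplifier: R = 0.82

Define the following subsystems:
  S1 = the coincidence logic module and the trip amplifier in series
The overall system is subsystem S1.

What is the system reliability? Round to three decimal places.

0.656

Series (coincidence logic module and trip amplifier): 0.80000 × 0.82000 = 0.656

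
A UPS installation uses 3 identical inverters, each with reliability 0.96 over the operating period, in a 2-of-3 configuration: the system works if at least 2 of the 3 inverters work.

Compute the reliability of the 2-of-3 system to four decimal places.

R = Σ_{i=2}^{3} C(3,i) p^i (1−p)^{3−i} with p = 0.96
C(3,2)·0.96^2·0.04^1 = 0.110592
C(3,3)·0.96^3·0.04^0 = 0.884736
Sum = 0.9953

0.9953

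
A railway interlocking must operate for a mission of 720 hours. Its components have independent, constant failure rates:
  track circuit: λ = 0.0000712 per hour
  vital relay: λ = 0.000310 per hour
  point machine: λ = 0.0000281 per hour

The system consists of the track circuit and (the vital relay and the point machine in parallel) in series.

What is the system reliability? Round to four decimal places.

0.9462

R(track circuit) = exp(−0.0000712 × 720) = 0.950028
R(vital relay) = exp(−0.000310 × 720) = 0.799955
R(point machine) = exp(−0.0000281 × 720) = 0.979971
Parallel (vital relay and point machine): 1 − (1 − 0.799955)(1 − 0.979971) = 0.995993
Series (track circuit and [0.995993]): 0.950028 × 0.995993 = 0.9462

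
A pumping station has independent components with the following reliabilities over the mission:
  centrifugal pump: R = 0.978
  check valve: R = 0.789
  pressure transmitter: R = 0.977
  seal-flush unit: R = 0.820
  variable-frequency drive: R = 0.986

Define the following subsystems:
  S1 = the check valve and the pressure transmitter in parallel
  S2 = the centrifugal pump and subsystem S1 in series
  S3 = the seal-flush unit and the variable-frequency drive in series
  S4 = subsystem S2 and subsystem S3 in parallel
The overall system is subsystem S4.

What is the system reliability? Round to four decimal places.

Parallel (check valve and pressure transmitter): 1 − (1 − 0.789000)(1 − 0.977000) = 0.995147
Series (centrifugal pump and [0.995147]): 0.978000 × 0.995147 = 0.973254
Series (seal-flush unit and variable-frequency drive): 0.820000 × 0.986000 = 0.808520
Parallel ([0.973254] and [0.808520]): 1 − (1 − 0.973254)(1 − 0.808520) = 0.9949

0.9949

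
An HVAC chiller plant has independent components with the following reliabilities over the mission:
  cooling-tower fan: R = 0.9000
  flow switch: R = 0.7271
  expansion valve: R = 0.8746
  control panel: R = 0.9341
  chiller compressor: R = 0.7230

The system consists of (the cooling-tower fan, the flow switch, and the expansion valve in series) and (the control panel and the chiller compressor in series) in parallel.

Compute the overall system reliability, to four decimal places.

Series (cooling-tower fan, flow switch, and expansion valve): 0.900000 × 0.727100 × 0.874600 = 0.572329
Series (control panel and chiller compressor): 0.934100 × 0.723000 = 0.675354
Parallel ([0.572329] and [0.675354]): 1 − (1 − 0.572329)(1 − 0.675354) = 0.8612

0.8612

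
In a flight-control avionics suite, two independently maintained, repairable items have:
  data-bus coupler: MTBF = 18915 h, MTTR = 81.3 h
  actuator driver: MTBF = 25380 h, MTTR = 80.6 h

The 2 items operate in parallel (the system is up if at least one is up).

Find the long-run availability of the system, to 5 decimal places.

A(data-bus coupler) = MTBF/(MTBF+MTTR) = 18915/(18915+81.3) = 0.995720
A(actuator driver) = MTBF/(MTBF+MTTR) = 25380/(25380+80.6) = 0.996834
Parallel availability: 1 − (1 − 0.995720)(1 − 0.996834) = 0.99999

0.99999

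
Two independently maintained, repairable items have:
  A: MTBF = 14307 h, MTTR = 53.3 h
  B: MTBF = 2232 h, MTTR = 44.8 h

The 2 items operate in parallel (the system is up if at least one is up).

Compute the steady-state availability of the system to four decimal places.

0.9999

A(A) = MTBF/(MTBF+MTTR) = 14307/(14307+53.3) = 0.996288
A(B) = MTBF/(MTBF+MTTR) = 2232/(2232+44.8) = 0.980323
Parallel availability: 1 − (1 − 0.996288)(1 − 0.980323) = 0.9999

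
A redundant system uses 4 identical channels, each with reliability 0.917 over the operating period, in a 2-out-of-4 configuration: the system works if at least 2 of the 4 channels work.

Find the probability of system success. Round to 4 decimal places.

0.9979

R = Σ_{i=2}^{4} C(4,i) p^i (1−p)^{4−i} with p = 0.917
C(4,2)·0.917^2·0.083^2 = 0.034757
C(4,3)·0.917^3·0.083^1 = 0.256004
C(4,4)·0.917^4·0.083^0 = 0.707094
Sum = 0.9979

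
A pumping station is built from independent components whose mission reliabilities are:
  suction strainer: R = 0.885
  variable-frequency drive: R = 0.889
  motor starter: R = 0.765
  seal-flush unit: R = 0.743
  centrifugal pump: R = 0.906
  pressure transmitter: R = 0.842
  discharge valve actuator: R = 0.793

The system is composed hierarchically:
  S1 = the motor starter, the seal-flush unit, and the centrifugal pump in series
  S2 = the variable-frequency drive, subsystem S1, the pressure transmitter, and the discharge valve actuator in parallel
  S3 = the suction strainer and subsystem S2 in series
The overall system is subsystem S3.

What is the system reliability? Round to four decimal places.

Series (motor starter, seal-flush unit, and centrifugal pump): 0.765000 × 0.743000 × 0.906000 = 0.514966
Parallel (variable-frequency drive, [0.514966], pressure transmitter, and discharge valve actuator): 1 − (1 − 0.889000)(1 − 0.514966)(1 − 0.842000)(1 − 0.793000) = 0.998239
Series (suction strainer and [0.998239]): 0.885000 × 0.998239 = 0.8834

0.8834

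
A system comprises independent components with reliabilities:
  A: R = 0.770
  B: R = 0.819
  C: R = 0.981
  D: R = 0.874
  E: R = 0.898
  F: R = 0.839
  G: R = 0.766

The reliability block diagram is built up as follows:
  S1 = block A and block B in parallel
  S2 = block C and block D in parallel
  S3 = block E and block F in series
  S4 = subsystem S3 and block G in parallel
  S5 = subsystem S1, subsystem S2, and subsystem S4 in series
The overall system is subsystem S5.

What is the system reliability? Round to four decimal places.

Parallel (A and B): 1 − (1 − 0.770000)(1 − 0.819000) = 0.958370
Parallel (C and D): 1 − (1 − 0.981000)(1 − 0.874000) = 0.997606
Series (E and F): 0.898000 × 0.839000 = 0.753422
Parallel ([0.753422] and G): 1 − (1 − 0.753422)(1 − 0.766000) = 0.942301
Series ([0.958370], [0.997606], and [0.942301]): 0.958370 × 0.997606 × 0.942301 = 0.9009

0.9009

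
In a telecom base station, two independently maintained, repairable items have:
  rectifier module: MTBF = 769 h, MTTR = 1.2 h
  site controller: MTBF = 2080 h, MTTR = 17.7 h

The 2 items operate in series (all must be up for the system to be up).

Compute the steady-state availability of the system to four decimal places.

A(rectifier module) = MTBF/(MTBF+MTTR) = 769/(769+1.2) = 0.998442
A(site controller) = MTBF/(MTBF+MTTR) = 2080/(2080+17.7) = 0.991562
Series availability: 0.998442 × 0.991562 = 0.9900

0.9900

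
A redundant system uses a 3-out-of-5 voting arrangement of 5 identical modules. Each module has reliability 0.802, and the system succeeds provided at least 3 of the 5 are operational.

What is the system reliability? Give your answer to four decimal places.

R = Σ_{i=3}^{5} C(5,i) p^i (1−p)^{5−i} with p = 0.802
C(5,3)·0.802^3·0.198^2 = 0.202234
C(5,4)·0.802^4·0.198^1 = 0.409574
C(5,5)·0.802^5·0.198^0 = 0.331797
Sum = 0.9436

0.9436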